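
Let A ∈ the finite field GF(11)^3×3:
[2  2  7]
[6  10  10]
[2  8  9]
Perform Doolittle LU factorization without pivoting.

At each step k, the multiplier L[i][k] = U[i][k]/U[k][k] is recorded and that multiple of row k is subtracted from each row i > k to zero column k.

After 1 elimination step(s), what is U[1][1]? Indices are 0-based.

U[1][1] = 4

k=0: U[0][0]=2
  eliminate (1,0): mult=3, new row 1: (0, 4, 0); set L[1][0]=3
  eliminate (2,0): mult=1, new row 2: (0, 6, 2); set L[2][0]=1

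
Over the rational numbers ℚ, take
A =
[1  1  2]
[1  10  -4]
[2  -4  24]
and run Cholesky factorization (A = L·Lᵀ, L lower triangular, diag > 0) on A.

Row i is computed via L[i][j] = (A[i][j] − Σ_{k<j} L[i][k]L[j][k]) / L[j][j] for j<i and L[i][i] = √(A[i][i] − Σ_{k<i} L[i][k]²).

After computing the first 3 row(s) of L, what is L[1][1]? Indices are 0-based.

L[1][1] = 3

Step 1: L[0][0] = √(1) = 1.
  L[1][0] = (1) / L[0][0] = 1.
Step 2: L[1][1] = √(9) = 3.
  L[2][0] = (2) / L[0][0] = 2.
  L[2][1] = (-6) / L[1][1] = -2.
Step 3: L[2][2] = √(16) = 4.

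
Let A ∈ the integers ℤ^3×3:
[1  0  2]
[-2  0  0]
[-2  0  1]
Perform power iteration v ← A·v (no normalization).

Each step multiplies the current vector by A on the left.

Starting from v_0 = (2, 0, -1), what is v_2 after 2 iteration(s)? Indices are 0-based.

v_0 = (2, 0, -1).
v_1 = A·v_0 = (0, -4, -5).
v_2 = A·v_1 = (-10, 0, -5).

v_2 = (-10, 0, -5)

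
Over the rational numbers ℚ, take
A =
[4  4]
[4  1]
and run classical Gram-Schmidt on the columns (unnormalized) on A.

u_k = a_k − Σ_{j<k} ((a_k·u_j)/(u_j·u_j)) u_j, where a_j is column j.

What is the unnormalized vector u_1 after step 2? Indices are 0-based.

Step 1: u_0 = a_0 = (4, 4).
Step 2: u_1 = a_1 − (5/8)·u_0 = (3/2, -3/2).

u_1 = (3/2, -3/2)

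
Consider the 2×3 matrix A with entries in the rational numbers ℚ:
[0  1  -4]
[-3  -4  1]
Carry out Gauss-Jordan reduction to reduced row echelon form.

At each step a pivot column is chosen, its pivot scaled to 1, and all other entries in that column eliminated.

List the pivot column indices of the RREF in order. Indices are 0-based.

[1] R0 <-> R1
[1] R0 /= -3  ⇒  (1, 4/3, -1/3)
[2] R1 /= 1  ⇒  (0, 1, -4)
     R0 -= 4/3·R1  ⇒  (1, 0, 5)

pivot columns: 0, 1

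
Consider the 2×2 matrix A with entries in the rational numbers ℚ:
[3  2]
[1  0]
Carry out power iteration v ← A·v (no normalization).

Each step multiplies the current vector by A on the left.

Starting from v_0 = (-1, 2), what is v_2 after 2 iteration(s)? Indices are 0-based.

v_2 = (1, 1)

v_0 = (-1, 2).
v_1 = A·v_0 = (1, -1).
v_2 = A·v_1 = (1, 1).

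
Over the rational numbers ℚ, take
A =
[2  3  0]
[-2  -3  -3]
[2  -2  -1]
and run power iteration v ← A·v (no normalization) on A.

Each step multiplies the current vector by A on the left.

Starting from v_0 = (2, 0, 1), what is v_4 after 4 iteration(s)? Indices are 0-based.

v_0 = (2, 0, 1).
v_1 = A·v_0 = (4, -7, 3).
v_2 = A·v_1 = (-13, 4, 19).
v_3 = A·v_2 = (-14, -43, -53).
v_4 = A·v_3 = (-157, 316, 111).

v_4 = (-157, 316, 111)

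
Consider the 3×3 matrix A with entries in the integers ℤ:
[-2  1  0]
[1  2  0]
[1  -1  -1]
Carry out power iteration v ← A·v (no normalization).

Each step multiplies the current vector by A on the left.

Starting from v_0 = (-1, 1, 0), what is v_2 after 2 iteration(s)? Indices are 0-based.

v_2 = (-5, 5, 4)

v_0 = (-1, 1, 0).
v_1 = A·v_0 = (3, 1, -2).
v_2 = A·v_1 = (-5, 5, 4).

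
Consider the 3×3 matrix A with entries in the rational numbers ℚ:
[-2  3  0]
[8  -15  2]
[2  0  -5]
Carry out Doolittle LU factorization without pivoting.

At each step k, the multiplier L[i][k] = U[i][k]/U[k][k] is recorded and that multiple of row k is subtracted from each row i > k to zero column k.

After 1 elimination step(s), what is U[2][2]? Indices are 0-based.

U[2][2] = -5

k=0: U[0][0]=-2
  eliminate (1,0): mult=-4, new row 1: (0, -3, 2); set L[1][0]=-4
  eliminate (2,0): mult=-1, new row 2: (0, 3, -5); set L[2][0]=-1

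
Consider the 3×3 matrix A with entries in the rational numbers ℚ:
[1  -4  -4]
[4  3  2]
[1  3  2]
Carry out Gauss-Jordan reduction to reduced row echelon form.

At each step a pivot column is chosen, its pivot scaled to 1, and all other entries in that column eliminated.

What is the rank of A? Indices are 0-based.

[1] R0 /= 1  ⇒  (1, -4, -4)
     R1 -= 4·R0  ⇒  (0, 19, 18)
     R2 -= 1·R0  ⇒  (0, 7, 6)
[2] R1 /= 19  ⇒  (0, 1, 18/19)
     R0 -= -4·R1  ⇒  (1, 0, -4/19)
     R2 -= 7·R1  ⇒  (0, 0, -12/19)
[3] R2 /= -12/19  ⇒  (0, 0, 1)
     R0 -= -4/19·R2  ⇒  (1, 0, 0)
     R1 -= 18/19·R2  ⇒  (0, 1, 0)

rank = 3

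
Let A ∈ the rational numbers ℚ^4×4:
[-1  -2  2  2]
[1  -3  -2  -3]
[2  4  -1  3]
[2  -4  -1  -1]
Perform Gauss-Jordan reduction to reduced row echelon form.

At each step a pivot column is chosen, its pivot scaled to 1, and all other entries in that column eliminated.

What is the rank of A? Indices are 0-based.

rank = 4

step 1: normalize row 0 (÷-1) = (1, 2, -2, -2)
  row 1: subtract 1×row0 = (0, -5, 0, -1)
  row 2: subtract 2×row0 = (0, 0, 3, 7)
  row 3: subtract 2×row0 = (0, -8, 3, 3)
step 2: normalize row 1 (÷-5) = (0, 1, 0, 1/5)
  row 0: subtract 2×row1 = (1, 0, -2, -12/5)
  row 3: subtract -8×row1 = (0, 0, 3, 23/5)
step 3: normalize row 2 (÷3) = (0, 0, 1, 7/3)
  row 0: subtract -2×row2 = (1, 0, 0, 34/15)
  row 3: subtract 3×row2 = (0, 0, 0, -12/5)
step 4: normalize row 3 (÷-12/5) = (0, 0, 0, 1)
  row 0: subtract 34/15×row3 = (1, 0, 0, 0)
  row 1: subtract 1/5×row3 = (0, 1, 0, 0)
  row 2: subtract 7/3×row3 = (0, 0, 1, 0)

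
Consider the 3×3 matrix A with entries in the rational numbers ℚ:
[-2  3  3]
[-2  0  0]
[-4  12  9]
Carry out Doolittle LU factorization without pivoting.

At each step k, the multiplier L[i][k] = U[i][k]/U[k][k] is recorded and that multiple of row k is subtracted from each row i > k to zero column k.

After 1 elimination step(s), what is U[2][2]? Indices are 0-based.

[col 0] pivot -2
  R1 -= 1*R0 → (0, -3, -3)  (L[1][0] := 1)
  R2 -= 2*R0 → (0, 6, 3)  (L[2][0] := 2)

U[2][2] = 3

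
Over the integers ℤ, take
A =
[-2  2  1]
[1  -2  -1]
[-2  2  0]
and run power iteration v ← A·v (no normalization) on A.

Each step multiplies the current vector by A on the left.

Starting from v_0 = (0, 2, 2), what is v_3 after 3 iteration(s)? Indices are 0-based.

v_0 = (0, 2, 2).
v_1 = A·v_0 = (6, -6, 4).
v_2 = A·v_1 = (-20, 14, -24).
v_3 = A·v_2 = (44, -24, 68).

v_3 = (44, -24, 68)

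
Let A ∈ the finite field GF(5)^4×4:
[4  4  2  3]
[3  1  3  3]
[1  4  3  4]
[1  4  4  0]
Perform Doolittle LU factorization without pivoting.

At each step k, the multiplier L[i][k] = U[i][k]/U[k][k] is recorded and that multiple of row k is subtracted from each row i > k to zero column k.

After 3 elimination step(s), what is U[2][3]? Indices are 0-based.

U[2][3] = 0

k=0: U[0][0]=4
  eliminate (1,0): mult=2, new row 1: (0, 3, 4, 2); set L[1][0]=2
  eliminate (2,0): mult=4, new row 2: (0, 3, 0, 2); set L[2][0]=4
  eliminate (3,0): mult=4, new row 3: (0, 3, 1, 3); set L[3][0]=4
k=1: U[1][1]=3
  eliminate (2,1): mult=1, new row 2: (0, 0, 1, 0); set L[2][1]=1
  eliminate (3,1): mult=1, new row 3: (0, 0, 2, 1); set L[3][1]=1
k=2: U[2][2]=1
  eliminate (3,2): mult=2, new row 3: (0, 0, 0, 1); set L[3][2]=2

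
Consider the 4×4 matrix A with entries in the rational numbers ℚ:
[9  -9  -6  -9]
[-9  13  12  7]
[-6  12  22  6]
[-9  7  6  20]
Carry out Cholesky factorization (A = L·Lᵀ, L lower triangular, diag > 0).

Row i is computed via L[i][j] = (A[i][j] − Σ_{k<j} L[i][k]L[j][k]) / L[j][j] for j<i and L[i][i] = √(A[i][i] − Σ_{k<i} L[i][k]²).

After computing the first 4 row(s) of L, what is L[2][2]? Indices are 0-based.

Step 1: L[0][0] = √(9) = 3.
  L[1][0] = (-9) / L[0][0] = -3.
Step 2: L[1][1] = √(4) = 2.
  L[2][0] = (-6) / L[0][0] = -2.
  L[2][1] = (6) / L[1][1] = 3.
Step 3: L[2][2] = √(9) = 3.
  L[3][0] = (-9) / L[0][0] = -3.
  L[3][1] = (-2) / L[1][1] = -1.
  L[3][2] = (3) / L[2][2] = 1.
Step 4: L[3][3] = √(9) = 3.

L[2][2] = 3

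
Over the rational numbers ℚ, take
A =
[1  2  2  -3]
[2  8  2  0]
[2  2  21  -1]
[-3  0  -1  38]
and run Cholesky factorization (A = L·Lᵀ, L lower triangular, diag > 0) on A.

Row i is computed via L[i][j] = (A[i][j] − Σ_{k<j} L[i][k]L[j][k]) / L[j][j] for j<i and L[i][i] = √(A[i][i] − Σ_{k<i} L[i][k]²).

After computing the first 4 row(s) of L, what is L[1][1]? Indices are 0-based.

L[1][1] = 2

Step 1: L[0][0] = √(1) = 1.
  L[1][0] = (2) / L[0][0] = 2.
Step 2: L[1][1] = √(4) = 2.
  L[2][0] = (2) / L[0][0] = 2.
  L[2][1] = (-2) / L[1][1] = -1.
Step 3: L[2][2] = √(16) = 4.
  L[3][0] = (-3) / L[0][0] = -3.
  L[3][1] = (6) / L[1][1] = 3.
  L[3][2] = (8) / L[2][2] = 2.
Step 4: L[3][3] = √(16) = 4.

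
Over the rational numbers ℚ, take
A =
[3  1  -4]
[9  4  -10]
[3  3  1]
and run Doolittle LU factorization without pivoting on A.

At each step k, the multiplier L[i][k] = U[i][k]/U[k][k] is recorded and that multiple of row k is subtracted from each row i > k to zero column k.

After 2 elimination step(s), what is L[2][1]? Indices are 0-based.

k=0: U[0][0]=3
  eliminate (1,0): mult=3, new row 1: (0, 1, 2); set L[1][0]=3
  eliminate (2,0): mult=1, new row 2: (0, 2, 5); set L[2][0]=1
k=1: U[1][1]=1
  eliminate (2,1): mult=2, new row 2: (0, 0, 1); set L[2][1]=2

L[2][1] = 2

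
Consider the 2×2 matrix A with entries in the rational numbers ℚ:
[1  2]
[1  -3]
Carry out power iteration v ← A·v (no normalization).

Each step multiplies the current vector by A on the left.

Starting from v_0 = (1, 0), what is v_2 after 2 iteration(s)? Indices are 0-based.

v_0 = (1, 0).
v_1 = A·v_0 = (1, 1).
v_2 = A·v_1 = (3, -2).

v_2 = (3, -2)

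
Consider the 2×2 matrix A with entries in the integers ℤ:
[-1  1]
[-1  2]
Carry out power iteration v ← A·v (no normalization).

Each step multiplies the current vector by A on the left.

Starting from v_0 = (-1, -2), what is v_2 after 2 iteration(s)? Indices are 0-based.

v_0 = (-1, -2).
v_1 = A·v_0 = (-1, -3).
v_2 = A·v_1 = (-2, -5).

v_2 = (-2, -5)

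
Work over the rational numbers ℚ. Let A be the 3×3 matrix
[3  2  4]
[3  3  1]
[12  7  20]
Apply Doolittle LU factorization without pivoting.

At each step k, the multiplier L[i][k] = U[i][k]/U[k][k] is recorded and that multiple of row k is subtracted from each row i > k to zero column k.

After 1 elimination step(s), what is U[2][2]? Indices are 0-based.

U[2][2] = 4

k=0: U[0][0]=3
  eliminate (1,0): mult=1, new row 1: (0, 1, -3); set L[1][0]=1
  eliminate (2,0): mult=4, new row 2: (0, -1, 4); set L[2][0]=4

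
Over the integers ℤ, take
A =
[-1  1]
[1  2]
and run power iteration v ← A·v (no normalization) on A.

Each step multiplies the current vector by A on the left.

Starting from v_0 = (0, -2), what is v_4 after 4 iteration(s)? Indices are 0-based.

v_0 = (0, -2).
v_1 = A·v_0 = (-2, -4).
v_2 = A·v_1 = (-2, -10).
v_3 = A·v_2 = (-8, -22).
v_4 = A·v_3 = (-14, -52).

v_4 = (-14, -52)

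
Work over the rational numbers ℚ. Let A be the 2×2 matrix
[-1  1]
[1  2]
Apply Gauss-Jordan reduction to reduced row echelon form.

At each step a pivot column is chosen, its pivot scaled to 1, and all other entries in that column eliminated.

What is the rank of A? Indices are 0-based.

[1] R0 /= -1  ⇒  (1, -1)
     R1 -= 1·R0  ⇒  (0, 3)
[2] R1 /= 3  ⇒  (0, 1)
     R0 -= -1·R1  ⇒  (1, 0)

rank = 2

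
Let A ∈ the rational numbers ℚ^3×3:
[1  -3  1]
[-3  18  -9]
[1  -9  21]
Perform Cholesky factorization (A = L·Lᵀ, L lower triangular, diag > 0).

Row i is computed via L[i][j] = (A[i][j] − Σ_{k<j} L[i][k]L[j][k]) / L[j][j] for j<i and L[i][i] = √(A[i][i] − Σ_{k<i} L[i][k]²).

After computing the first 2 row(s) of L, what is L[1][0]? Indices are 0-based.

L[1][0] = -3

Step 1: L[0][0] = √(1) = 1.
  L[1][0] = (-3) / L[0][0] = -3.
Step 2: L[1][1] = √(9) = 3.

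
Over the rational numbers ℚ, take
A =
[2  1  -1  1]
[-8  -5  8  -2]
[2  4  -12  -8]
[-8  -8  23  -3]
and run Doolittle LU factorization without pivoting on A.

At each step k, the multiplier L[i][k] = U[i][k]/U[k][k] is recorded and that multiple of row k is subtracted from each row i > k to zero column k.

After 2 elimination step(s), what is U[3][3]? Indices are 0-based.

[col 0] pivot 2
  R1 -= -4*R0 → (0, -1, 4, 2)  (L[1][0] := -4)
  R2 -= 1*R0 → (0, 3, -11, -9)  (L[2][0] := 1)
  R3 -= -4*R0 → (0, -4, 19, 1)  (L[3][0] := -4)
[col 1] pivot -1
  R2 -= -3*R1 → (0, 0, 1, -3)  (L[2][1] := -3)
  R3 -= 4*R1 → (0, 0, 3, -7)  (L[3][1] := 4)

U[3][3] = -7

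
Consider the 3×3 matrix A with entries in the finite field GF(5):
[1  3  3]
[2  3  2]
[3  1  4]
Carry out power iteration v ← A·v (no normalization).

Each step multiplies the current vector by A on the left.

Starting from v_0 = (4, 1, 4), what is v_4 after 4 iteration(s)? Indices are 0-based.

v_4 = (0, 3, 3)

v_0 = (4, 1, 4).
v_1 = A·v_0 = (4, 4, 4).
v_2 = A·v_1 = (3, 3, 2).
v_3 = A·v_2 = (3, 4, 0).
v_4 = A·v_3 = (0, 3, 3).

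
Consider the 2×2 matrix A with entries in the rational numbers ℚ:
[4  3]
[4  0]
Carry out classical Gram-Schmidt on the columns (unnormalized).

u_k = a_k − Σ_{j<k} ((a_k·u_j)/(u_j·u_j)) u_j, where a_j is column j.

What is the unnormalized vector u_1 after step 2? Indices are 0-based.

u_1 = (3/2, -3/2)

Step 1: u_0 = a_0 = (4, 4).
Step 2: u_1 = a_1 − (3/8)·u_0 = (3/2, -3/2).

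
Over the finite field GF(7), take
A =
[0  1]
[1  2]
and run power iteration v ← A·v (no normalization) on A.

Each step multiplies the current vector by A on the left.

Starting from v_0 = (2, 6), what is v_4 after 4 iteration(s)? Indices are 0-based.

v_0 = (2, 6).
v_1 = A·v_0 = (6, 0).
v_2 = A·v_1 = (0, 6).
v_3 = A·v_2 = (6, 5).
v_4 = A·v_3 = (5, 2).

v_4 = (5, 2)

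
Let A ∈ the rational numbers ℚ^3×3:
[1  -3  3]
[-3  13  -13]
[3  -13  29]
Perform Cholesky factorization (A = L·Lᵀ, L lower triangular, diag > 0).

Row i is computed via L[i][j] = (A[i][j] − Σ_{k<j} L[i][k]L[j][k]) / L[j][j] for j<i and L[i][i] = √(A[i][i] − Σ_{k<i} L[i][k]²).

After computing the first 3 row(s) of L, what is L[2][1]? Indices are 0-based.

L[2][1] = -2

Step 1: L[0][0] = √(1) = 1.
  L[1][0] = (-3) / L[0][0] = -3.
Step 2: L[1][1] = √(4) = 2.
  L[2][0] = (3) / L[0][0] = 3.
  L[2][1] = (-4) / L[1][1] = -2.
Step 3: L[2][2] = √(16) = 4.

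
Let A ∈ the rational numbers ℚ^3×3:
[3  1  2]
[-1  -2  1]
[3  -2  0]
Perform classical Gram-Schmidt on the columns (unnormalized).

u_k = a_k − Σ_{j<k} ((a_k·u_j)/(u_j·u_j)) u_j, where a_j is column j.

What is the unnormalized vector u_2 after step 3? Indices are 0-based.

u_2 = (20/17, 45/34, -25/34)

Step 1: u_0 = a_0 = (3, -1, 3).
Step 2: u_1 = a_1 − (-1/19)·u_0 = (22/19, -39/19, -35/19).
Step 3: u_2 = a_2 − (5/19)·u_0 − (1/34)·u_1 = (20/17, 45/34, -25/34).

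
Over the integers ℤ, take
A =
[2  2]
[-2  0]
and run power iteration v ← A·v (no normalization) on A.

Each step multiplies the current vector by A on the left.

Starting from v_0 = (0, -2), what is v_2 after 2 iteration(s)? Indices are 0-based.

v_2 = (-8, 8)

v_0 = (0, -2).
v_1 = A·v_0 = (-4, 0).
v_2 = A·v_1 = (-8, 8).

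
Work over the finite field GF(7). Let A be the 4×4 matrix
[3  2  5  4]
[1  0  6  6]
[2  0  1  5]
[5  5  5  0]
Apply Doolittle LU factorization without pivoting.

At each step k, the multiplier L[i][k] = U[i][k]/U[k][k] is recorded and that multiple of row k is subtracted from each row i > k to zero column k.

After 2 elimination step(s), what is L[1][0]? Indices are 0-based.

L[1][0] = 5

k=0: U[0][0]=3
  eliminate (1,0): mult=5, new row 1: (0, 4, 2, 0); set L[1][0]=5
  eliminate (2,0): mult=3, new row 2: (0, 1, 0, 0); set L[2][0]=3
  eliminate (3,0): mult=4, new row 3: (0, 4, 6, 5); set L[3][0]=4
k=1: U[1][1]=4
  eliminate (2,1): mult=2, new row 2: (0, 0, 3, 0); set L[2][1]=2
  eliminate (3,1): mult=1, new row 3: (0, 0, 4, 5); set L[3][1]=1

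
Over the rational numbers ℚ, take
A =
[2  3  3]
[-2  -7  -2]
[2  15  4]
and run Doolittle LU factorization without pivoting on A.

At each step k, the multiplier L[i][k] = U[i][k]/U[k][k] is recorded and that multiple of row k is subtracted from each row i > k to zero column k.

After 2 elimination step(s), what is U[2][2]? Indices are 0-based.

Step 1: pivot at (0,0) is 2.
  row1 ← row1 − (-1)·row0  ⇒  L[1][0]=-1, U row1=(0, -4, 1)
  row2 ← row2 − (1)·row0  ⇒  L[2][0]=1, U row2=(0, 12, 1)
Step 2: pivot at (1,1) is -4.
  row2 ← row2 − (-3)·row1  ⇒  L[2][1]=-3, U row2=(0, 0, 4)

U[2][2] = 4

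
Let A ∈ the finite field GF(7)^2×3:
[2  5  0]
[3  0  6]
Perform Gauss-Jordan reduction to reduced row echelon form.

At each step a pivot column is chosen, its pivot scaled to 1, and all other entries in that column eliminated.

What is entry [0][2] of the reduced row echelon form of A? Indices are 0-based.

step 1: normalize row 0 (÷2) = (1, 6, 0)
  row 1: subtract 3×row0 = (0, 3, 6)
step 2: normalize row 1 (÷3) = (0, 1, 2)
  row 0: subtract 6×row1 = (1, 0, 2)

M[0][2] = 2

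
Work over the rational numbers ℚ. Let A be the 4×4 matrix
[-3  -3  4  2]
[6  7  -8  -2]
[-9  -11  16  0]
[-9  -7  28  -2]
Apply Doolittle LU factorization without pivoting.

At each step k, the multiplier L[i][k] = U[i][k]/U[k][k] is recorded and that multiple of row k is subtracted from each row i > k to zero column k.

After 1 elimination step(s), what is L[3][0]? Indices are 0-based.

L[3][0] = 3

Step 1: pivot at (0,0) is -3.
  row1 ← row1 − (-2)·row0  ⇒  L[1][0]=-2, U row1=(0, 1, 0, 2)
  row2 ← row2 − (3)·row0  ⇒  L[2][0]=3, U row2=(0, -2, 4, -6)
  row3 ← row3 − (3)·row0  ⇒  L[3][0]=3, U row3=(0, 2, 16, -8)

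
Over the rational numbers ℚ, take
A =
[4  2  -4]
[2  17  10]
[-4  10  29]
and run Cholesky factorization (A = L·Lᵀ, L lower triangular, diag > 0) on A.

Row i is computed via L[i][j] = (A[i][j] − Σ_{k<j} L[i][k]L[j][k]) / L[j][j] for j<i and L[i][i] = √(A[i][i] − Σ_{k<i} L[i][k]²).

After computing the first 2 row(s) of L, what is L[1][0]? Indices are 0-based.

Step 1: L[0][0] = √(4) = 2.
  L[1][0] = (2) / L[0][0] = 1.
Step 2: L[1][1] = √(16) = 4.

L[1][0] = 1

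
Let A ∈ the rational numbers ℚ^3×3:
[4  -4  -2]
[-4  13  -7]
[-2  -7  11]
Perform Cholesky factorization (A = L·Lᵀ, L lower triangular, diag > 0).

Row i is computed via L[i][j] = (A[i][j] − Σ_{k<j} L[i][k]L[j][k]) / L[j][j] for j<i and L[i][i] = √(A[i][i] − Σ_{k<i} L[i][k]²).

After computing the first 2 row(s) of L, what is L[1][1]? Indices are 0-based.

Step 1: L[0][0] = √(4) = 2.
  L[1][0] = (-4) / L[0][0] = -2.
Step 2: L[1][1] = √(9) = 3.

L[1][1] = 3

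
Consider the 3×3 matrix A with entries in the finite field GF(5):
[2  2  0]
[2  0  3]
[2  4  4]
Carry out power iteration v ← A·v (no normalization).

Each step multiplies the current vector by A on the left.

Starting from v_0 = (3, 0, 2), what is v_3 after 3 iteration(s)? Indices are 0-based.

v_3 = (0, 0, 2)

v_0 = (3, 0, 2).
v_1 = A·v_0 = (1, 2, 4).
v_2 = A·v_1 = (1, 4, 1).
v_3 = A·v_2 = (0, 0, 2).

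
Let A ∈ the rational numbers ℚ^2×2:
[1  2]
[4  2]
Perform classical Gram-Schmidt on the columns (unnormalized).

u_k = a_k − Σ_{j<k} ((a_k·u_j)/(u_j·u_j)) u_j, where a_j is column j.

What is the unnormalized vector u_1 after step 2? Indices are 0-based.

u_1 = (24/17, -6/17)

Step 1: u_0 = a_0 = (1, 4).
Step 2: u_1 = a_1 − (10/17)·u_0 = (24/17, -6/17).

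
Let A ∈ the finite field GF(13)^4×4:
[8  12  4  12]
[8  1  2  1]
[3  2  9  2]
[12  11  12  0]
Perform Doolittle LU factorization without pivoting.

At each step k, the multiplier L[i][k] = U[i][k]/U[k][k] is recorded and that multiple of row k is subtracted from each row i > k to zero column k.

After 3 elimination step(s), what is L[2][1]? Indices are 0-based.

L[2][1] = 2

[col 0] pivot 8
  R1 -= 1*R0 → (0, 2, 11, 2)  (L[1][0] := 1)
  R2 -= 2*R0 → (0, 4, 1, 4)  (L[2][0] := 2)
  R3 -= 8*R0 → (0, 6, 6, 8)  (L[3][0] := 8)
[col 1] pivot 2
  R2 -= 2*R1 → (0, 0, 5, 0)  (L[2][1] := 2)
  R3 -= 3*R1 → (0, 0, 12, 2)  (L[3][1] := 3)
[col 2] pivot 5
  R3 -= 5*R2 → (0, 0, 0, 2)  (L[3][2] := 5)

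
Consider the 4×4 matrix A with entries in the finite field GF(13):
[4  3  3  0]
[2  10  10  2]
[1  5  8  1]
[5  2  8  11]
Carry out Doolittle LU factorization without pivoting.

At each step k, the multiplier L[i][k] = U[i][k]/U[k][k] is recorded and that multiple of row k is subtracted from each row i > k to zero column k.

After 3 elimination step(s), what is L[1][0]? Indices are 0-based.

L[1][0] = 7

[col 0] pivot 4
  R1 -= 7*R0 → (0, 2, 2, 2)  (L[1][0] := 7)
  R2 -= 10*R0 → (0, 1, 4, 1)  (L[2][0] := 10)
  R3 -= 11*R0 → (0, 8, 1, 11)  (L[3][0] := 11)
[col 1] pivot 2
  R2 -= 7*R1 → (0, 0, 3, 0)  (L[2][1] := 7)
  R3 -= 4*R1 → (0, 0, 6, 3)  (L[3][1] := 4)
[col 2] pivot 3
  R3 -= 2*R2 → (0, 0, 0, 3)  (L[3][2] := 2)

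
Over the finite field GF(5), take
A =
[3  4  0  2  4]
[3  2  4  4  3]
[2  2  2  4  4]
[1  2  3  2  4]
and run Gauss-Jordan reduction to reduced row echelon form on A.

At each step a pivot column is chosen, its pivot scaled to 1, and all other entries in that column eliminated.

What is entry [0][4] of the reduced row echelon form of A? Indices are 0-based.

M[0][4] = 0

pivot(0,0)=3: scale R0 → (1, 3, 0, 4, 3)
  clear (1,0): R1 −= (3)R0 → (0, 3, 4, 2, 4)
  clear (2,0): R2 −= (2)R0 → (0, 1, 2, 1, 3)
  clear (3,0): R3 −= (1)R0 → (0, 4, 3, 3, 1)
pivot(1,1)=3: scale R1 → (0, 1, 3, 4, 3)
  clear (0,1): R0 −= (3)R1 → (1, 0, 1, 2, 4)
  clear (2,1): R2 −= (1)R1 → (0, 0, 4, 2, 0)
  clear (3,1): R3 −= (4)R1 → (0, 0, 1, 2, 4)
pivot(2,2)=4: scale R2 → (0, 0, 1, 3, 0)
  clear (0,2): R0 −= (1)R2 → (1, 0, 0, 4, 4)
  clear (1,2): R1 −= (3)R2 → (0, 1, 0, 0, 3)
  clear (3,2): R3 −= (1)R2 → (0, 0, 0, 4, 4)
pivot(3,3)=4: scale R3 → (0, 0, 0, 1, 1)
  clear (0,3): R0 −= (4)R3 → (1, 0, 0, 0, 0)
  clear (2,3): R2 −= (3)R3 → (0, 0, 1, 0, 2)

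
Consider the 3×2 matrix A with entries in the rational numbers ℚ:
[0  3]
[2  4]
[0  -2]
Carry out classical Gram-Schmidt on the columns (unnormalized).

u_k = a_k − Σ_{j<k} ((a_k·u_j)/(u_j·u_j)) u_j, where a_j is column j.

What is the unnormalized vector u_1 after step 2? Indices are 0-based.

u_1 = (3, 0, -2)

Step 1: u_0 = a_0 = (0, 2, 0).
Step 2: u_1 = a_1 − (2)·u_0 = (3, 0, -2).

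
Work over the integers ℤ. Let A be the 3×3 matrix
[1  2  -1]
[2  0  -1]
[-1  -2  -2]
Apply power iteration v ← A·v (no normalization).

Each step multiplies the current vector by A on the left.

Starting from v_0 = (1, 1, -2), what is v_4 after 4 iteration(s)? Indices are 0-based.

v_0 = (1, 1, -2).
v_1 = A·v_0 = (5, 4, 1).
v_2 = A·v_1 = (12, 9, -15).
v_3 = A·v_2 = (45, 39, 0).
v_4 = A·v_3 = (123, 90, -123).

v_4 = (123, 90, -123)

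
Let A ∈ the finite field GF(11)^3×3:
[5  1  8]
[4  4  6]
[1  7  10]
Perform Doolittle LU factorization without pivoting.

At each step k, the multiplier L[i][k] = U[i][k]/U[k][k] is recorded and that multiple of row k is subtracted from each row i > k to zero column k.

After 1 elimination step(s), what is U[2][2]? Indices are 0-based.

U[2][2] = 4

k=0: U[0][0]=5
  eliminate (1,0): mult=3, new row 1: (0, 1, 4); set L[1][0]=3
  eliminate (2,0): mult=9, new row 2: (0, 9, 4); set L[2][0]=9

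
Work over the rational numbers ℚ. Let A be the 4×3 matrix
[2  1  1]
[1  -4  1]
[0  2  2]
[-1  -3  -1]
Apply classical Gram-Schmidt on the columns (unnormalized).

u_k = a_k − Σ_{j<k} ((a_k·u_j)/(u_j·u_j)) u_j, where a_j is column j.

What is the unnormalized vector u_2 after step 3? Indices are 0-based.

Step 1: u_0 = a_0 = (2, 1, 0, -1).
Step 2: u_1 = a_1 − (1/6)·u_0 = (2/3, -25/6, 2, -17/6).
Step 3: u_2 = a_2 − (2/3)·u_0 − (20/179)·u_1 = (-73/179, 143/179, 318/179, -3/179).

u_2 = (-73/179, 143/179, 318/179, -3/179)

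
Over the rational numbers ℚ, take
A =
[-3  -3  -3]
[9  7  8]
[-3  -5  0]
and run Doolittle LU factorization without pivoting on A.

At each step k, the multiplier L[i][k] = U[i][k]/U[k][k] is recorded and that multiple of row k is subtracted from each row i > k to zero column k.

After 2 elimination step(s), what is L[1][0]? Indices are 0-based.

L[1][0] = -3

Step 1: pivot at (0,0) is -3.
  row1 ← row1 − (-3)·row0  ⇒  L[1][0]=-3, U row1=(0, -2, -1)
  row2 ← row2 − (1)·row0  ⇒  L[2][0]=1, U row2=(0, -2, 3)
Step 2: pivot at (1,1) is -2.
  row2 ← row2 − (1)·row1  ⇒  L[2][1]=1, U row2=(0, 0, 4)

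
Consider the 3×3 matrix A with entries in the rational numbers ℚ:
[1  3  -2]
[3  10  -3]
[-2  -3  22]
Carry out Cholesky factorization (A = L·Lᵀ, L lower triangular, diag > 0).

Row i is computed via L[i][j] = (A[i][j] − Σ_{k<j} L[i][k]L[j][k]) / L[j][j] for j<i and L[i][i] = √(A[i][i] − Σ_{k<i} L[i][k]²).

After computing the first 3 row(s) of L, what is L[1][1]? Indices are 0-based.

L[1][1] = 1

Step 1: L[0][0] = √(1) = 1.
  L[1][0] = (3) / L[0][0] = 3.
Step 2: L[1][1] = √(1) = 1.
  L[2][0] = (-2) / L[0][0] = -2.
  L[2][1] = (3) / L[1][1] = 3.
Step 3: L[2][2] = √(9) = 3.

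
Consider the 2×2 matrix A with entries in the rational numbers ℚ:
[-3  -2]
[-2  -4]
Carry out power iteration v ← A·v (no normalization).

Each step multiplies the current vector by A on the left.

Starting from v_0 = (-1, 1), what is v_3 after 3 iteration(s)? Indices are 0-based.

v_3 = (-15, -26)

v_0 = (-1, 1).
v_1 = A·v_0 = (1, -2).
v_2 = A·v_1 = (1, 6).
v_3 = A·v_2 = (-15, -26).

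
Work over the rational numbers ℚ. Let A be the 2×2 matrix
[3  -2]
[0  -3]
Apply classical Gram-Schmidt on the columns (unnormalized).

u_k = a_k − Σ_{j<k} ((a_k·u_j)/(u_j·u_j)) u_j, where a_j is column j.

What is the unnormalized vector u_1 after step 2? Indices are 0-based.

u_1 = (0, -3)

Step 1: u_0 = a_0 = (3, 0).
Step 2: u_1 = a_1 − (-2/3)·u_0 = (0, -3).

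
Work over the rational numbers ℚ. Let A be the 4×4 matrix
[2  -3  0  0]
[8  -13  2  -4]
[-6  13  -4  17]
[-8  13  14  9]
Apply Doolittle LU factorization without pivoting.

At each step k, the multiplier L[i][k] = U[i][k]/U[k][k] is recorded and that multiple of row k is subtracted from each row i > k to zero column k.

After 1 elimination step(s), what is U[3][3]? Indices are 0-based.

U[3][3] = 9

Step 1: pivot at (0,0) is 2.
  row1 ← row1 − (4)·row0  ⇒  L[1][0]=4, U row1=(0, -1, 2, -4)
  row2 ← row2 − (-3)·row0  ⇒  L[2][0]=-3, U row2=(0, 4, -4, 17)
  row3 ← row3 − (-4)·row0  ⇒  L[3][0]=-4, U row3=(0, 1, 14, 9)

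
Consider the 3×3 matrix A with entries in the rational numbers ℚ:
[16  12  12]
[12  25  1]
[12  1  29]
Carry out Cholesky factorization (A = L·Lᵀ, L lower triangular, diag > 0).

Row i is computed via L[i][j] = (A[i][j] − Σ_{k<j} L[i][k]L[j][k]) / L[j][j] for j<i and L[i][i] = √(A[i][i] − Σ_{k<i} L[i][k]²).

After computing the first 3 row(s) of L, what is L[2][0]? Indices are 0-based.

L[2][0] = 3

Step 1: L[0][0] = √(16) = 4.
  L[1][0] = (12) / L[0][0] = 3.
Step 2: L[1][1] = √(16) = 4.
  L[2][0] = (12) / L[0][0] = 3.
  L[2][1] = (-8) / L[1][1] = -2.
Step 3: L[2][2] = √(16) = 4.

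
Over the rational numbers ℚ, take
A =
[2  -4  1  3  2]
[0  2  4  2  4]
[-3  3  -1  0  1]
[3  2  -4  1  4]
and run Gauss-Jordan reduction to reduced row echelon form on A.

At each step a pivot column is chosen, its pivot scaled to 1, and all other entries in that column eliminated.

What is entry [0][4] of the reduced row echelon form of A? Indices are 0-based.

step 1: normalize row 0 (÷2) = (1, -2, 1/2, 3/2, 1)
  row 2: subtract -3×row0 = (0, -3, 1/2, 9/2, 4)
  row 3: subtract 3×row0 = (0, 8, -11/2, -7/2, 1)
step 2: normalize row 1 (÷2) = (0, 1, 2, 1, 2)
  row 0: subtract -2×row1 = (1, 0, 9/2, 7/2, 5)
  row 2: subtract -3×row1 = (0, 0, 13/2, 15/2, 10)
  row 3: subtract 8×row1 = (0, 0, -43/2, -23/2, -15)
step 3: normalize row 2 (÷13/2) = (0, 0, 1, 15/13, 20/13)
  row 0: subtract 9/2×row2 = (1, 0, 0, -22/13, -25/13)
  row 1: subtract 2×row2 = (0, 1, 0, -17/13, -14/13)
  row 3: subtract -43/2×row2 = (0, 0, 0, 173/13, 235/13)
step 4: normalize row 3 (÷173/13) = (0, 0, 0, 1, 235/173)
  row 0: subtract -22/13×row3 = (1, 0, 0, 0, 65/173)
  row 1: subtract -17/13×row3 = (0, 1, 0, 0, 121/173)
  row 2: subtract 15/13×row3 = (0, 0, 1, 0, -5/173)

M[0][4] = 65/173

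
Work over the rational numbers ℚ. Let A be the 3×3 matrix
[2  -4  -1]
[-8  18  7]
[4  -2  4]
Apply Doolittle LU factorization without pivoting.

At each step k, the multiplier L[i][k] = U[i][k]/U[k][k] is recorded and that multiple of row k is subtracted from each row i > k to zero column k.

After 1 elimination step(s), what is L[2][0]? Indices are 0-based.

L[2][0] = 2

k=0: U[0][0]=2
  eliminate (1,0): mult=-4, new row 1: (0, 2, 3); set L[1][0]=-4
  eliminate (2,0): mult=2, new row 2: (0, 6, 6); set L[2][0]=2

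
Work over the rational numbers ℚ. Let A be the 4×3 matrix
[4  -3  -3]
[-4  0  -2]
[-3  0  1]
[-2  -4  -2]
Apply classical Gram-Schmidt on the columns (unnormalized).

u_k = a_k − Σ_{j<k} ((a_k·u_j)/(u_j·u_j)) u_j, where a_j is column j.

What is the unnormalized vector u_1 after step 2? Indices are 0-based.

u_1 = (-119/45, -16/45, -4/15, -188/45)

Step 1: u_0 = a_0 = (4, -4, -3, -2).
Step 2: u_1 = a_1 − (-4/45)·u_0 = (-119/45, -16/45, -4/15, -188/45).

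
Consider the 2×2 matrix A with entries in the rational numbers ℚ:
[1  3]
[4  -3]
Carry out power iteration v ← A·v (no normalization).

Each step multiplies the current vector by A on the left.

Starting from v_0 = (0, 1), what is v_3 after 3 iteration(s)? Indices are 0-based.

v_0 = (0, 1).
v_1 = A·v_0 = (3, -3).
v_2 = A·v_1 = (-6, 21).
v_3 = A·v_2 = (57, -87).

v_3 = (57, -87)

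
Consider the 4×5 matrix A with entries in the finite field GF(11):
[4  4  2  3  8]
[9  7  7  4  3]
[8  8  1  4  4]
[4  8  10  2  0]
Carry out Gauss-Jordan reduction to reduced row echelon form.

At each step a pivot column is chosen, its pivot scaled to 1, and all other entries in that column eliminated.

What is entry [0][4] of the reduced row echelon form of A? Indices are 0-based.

M[0][4] = 2

step 1: normalize row 0 (÷4) = (1, 1, 6, 9, 2)
  row 1: subtract 9×row0 = (0, 9, 8, 0, 7)
  row 2: subtract 8×row0 = (0, 0, 8, 9, 10)
  row 3: subtract 4×row0 = (0, 4, 8, 10, 3)
step 2: normalize row 1 (÷9) = (0, 1, 7, 0, 2)
  row 0: subtract 1×row1 = (1, 0, 10, 9, 0)
  row 3: subtract 4×row1 = (0, 0, 2, 10, 6)
step 3: normalize row 2 (÷8) = (0, 0, 1, 8, 4)
  row 0: subtract 10×row2 = (1, 0, 0, 6, 4)
  row 1: subtract 7×row2 = (0, 1, 0, 10, 7)
  row 3: subtract 2×row2 = (0, 0, 0, 5, 9)
step 4: normalize row 3 (÷5) = (0, 0, 0, 1, 4)
  row 0: subtract 6×row3 = (1, 0, 0, 0, 2)
  row 1: subtract 10×row3 = (0, 1, 0, 0, 0)
  row 2: subtract 8×row3 = (0, 0, 1, 0, 5)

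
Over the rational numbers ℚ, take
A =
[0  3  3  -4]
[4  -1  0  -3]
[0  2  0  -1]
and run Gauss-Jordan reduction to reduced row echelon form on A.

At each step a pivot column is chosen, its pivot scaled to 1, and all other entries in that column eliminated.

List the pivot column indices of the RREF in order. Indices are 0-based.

pivot columns: 0, 1, 2

pivot(0,0): swap R0↔R1
pivot(0,0)=4: scale R0 → (1, -1/4, 0, -3/4)
pivot(1,1)=3: scale R1 → (0, 1, 1, -4/3)
  clear (0,1): R0 −= (-1/4)R1 → (1, 0, 1/4, -13/12)
  clear (2,1): R2 −= (2)R1 → (0, 0, -2, 5/3)
pivot(2,2)=-2: scale R2 → (0, 0, 1, -5/6)
  clear (0,2): R0 −= (1/4)R2 → (1, 0, 0, -7/8)
  clear (1,2): R1 −= (1)R2 → (0, 1, 0, -1/2)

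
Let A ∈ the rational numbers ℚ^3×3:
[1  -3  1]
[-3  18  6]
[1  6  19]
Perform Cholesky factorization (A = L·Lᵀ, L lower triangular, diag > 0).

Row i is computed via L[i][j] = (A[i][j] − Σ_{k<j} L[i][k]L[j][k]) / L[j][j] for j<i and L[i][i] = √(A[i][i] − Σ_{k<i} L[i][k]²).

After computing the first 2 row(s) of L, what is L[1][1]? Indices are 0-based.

Step 1: L[0][0] = √(1) = 1.
  L[1][0] = (-3) / L[0][0] = -3.
Step 2: L[1][1] = √(9) = 3.

L[1][1] = 3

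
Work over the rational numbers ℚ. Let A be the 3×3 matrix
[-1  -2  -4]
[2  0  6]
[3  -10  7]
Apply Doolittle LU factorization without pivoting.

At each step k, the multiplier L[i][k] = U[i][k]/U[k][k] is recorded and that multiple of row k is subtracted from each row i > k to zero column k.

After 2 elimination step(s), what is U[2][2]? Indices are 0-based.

U[2][2] = 3

[col 0] pivot -1
  R1 -= -2*R0 → (0, -4, -2)  (L[1][0] := -2)
  R2 -= -3*R0 → (0, -16, -5)  (L[2][0] := -3)
[col 1] pivot -4
  R2 -= 4*R1 → (0, 0, 3)  (L[2][1] := 4)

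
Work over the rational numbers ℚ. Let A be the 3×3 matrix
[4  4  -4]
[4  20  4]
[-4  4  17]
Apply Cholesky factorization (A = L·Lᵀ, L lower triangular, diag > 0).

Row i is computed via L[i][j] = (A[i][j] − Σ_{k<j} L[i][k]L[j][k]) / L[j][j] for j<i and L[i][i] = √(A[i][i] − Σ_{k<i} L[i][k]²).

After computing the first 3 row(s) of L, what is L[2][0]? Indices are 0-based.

L[2][0] = -2

Step 1: L[0][0] = √(4) = 2.
  L[1][0] = (4) / L[0][0] = 2.
Step 2: L[1][1] = √(16) = 4.
  L[2][0] = (-4) / L[0][0] = -2.
  L[2][1] = (8) / L[1][1] = 2.
Step 3: L[2][2] = √(9) = 3.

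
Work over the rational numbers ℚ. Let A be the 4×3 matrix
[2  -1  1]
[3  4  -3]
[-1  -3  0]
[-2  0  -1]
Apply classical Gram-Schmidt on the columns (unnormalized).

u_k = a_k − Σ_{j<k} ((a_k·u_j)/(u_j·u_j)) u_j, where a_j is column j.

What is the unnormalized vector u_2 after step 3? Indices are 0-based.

Step 1: u_0 = a_0 = (2, 3, -1, -2).
Step 2: u_1 = a_1 − (13/18)·u_0 = (-22/9, 11/6, -41/18, 13/9).
Step 3: u_2 = a_2 − (-5/18)·u_0 − (-13/23)·u_1 = (4/23, -26/23, -36/23, -17/23).

u_2 = (4/23, -26/23, -36/23, -17/23)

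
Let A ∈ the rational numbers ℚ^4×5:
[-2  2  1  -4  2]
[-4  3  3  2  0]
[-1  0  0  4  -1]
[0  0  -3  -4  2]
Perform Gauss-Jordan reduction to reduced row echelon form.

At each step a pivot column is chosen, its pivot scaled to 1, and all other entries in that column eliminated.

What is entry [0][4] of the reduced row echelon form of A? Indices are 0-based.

M[0][4] = -1

step 1: normalize row 0 (÷-2) = (1, -1, -1/2, 2, -1)
  row 1: subtract -4×row0 = (0, -1, 1, 10, -4)
  row 2: subtract -1×row0 = (0, -1, -1/2, 6, -2)
step 2: normalize row 1 (÷-1) = (0, 1, -1, -10, 4)
  row 0: subtract -1×row1 = (1, 0, -3/2, -8, 3)
  row 2: subtract -1×row1 = (0, 0, -3/2, -4, 2)
step 3: normalize row 2 (÷-3/2) = (0, 0, 1, 8/3, -4/3)
  row 0: subtract -3/2×row2 = (1, 0, 0, -4, 1)
  row 1: subtract -1×row2 = (0, 1, 0, -22/3, 8/3)
  row 3: subtract -3×row2 = (0, 0, 0, 4, -2)
step 4: normalize row 3 (÷4) = (0, 0, 0, 1, -1/2)
  row 0: subtract -4×row3 = (1, 0, 0, 0, -1)
  row 1: subtract -22/3×row3 = (0, 1, 0, 0, -1)
  row 2: subtract 8/3×row3 = (0, 0, 1, 0, 0)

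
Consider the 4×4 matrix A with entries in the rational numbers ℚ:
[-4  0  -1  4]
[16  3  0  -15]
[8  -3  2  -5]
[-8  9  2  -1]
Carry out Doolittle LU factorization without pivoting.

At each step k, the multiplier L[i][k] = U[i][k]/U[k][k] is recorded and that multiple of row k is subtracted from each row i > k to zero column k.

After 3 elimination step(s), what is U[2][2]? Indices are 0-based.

Step 1: pivot at (0,0) is -4.
  row1 ← row1 − (-4)·row0  ⇒  L[1][0]=-4, U row1=(0, 3, -4, 1)
  row2 ← row2 − (-2)·row0  ⇒  L[2][0]=-2, U row2=(0, -3, 0, 3)
  row3 ← row3 − (2)·row0  ⇒  L[3][0]=2, U row3=(0, 9, 4, -9)
Step 2: pivot at (1,1) is 3.
  row2 ← row2 − (-1)·row1  ⇒  L[2][1]=-1, U row2=(0, 0, -4, 4)
  row3 ← row3 − (3)·row1  ⇒  L[3][1]=3, U row3=(0, 0, 16, -12)
Step 3: pivot at (2,2) is -4.
  row3 ← row3 − (-4)·row2  ⇒  L[3][2]=-4, U row3=(0, 0, 0, 4)

U[2][2] = -4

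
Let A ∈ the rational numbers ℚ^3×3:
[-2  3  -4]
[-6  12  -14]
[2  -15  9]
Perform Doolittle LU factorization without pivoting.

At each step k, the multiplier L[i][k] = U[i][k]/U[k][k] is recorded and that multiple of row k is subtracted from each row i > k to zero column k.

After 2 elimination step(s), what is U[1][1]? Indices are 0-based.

U[1][1] = 3

[col 0] pivot -2
  R1 -= 3*R0 → (0, 3, -2)  (L[1][0] := 3)
  R2 -= -1*R0 → (0, -12, 5)  (L[2][0] := -1)
[col 1] pivot 3
  R2 -= -4*R1 → (0, 0, -3)  (L[2][1] := -4)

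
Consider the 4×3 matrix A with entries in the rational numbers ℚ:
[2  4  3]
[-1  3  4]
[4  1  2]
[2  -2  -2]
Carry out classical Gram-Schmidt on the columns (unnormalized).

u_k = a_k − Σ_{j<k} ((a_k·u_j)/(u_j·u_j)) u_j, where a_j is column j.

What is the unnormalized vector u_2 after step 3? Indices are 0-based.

Step 1: u_0 = a_0 = (2, -1, 4, 2).
Step 2: u_1 = a_1 − (1/5)·u_0 = (18/5, 16/5, 1/5, -12/5).
Step 3: u_2 = a_2 − (6/25)·u_0 − (144/145)·u_1 = (-153/145, 154/145, 122/145, -14/145).

u_2 = (-153/145, 154/145, 122/145, -14/145)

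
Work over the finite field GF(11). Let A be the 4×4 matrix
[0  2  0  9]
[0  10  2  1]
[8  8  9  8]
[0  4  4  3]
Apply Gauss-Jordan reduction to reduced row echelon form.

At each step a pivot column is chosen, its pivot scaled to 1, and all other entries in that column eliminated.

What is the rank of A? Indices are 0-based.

rank = 4

[1] R0 <-> R2
[1] R0 /= 8  ⇒  (1, 1, 8, 1)
[2] R1 /= 10  ⇒  (0, 1, 9, 10)
     R0 -= 1·R1  ⇒  (1, 0, 10, 2)
     R2 -= 2·R1  ⇒  (0, 0, 4, 0)
     R3 -= 4·R1  ⇒  (0, 0, 1, 7)
[3] R2 /= 4  ⇒  (0, 0, 1, 0)
     R0 -= 10·R2  ⇒  (1, 0, 0, 2)
     R1 -= 9·R2  ⇒  (0, 1, 0, 10)
     R3 -= 1·R2  ⇒  (0, 0, 0, 7)
[4] R3 /= 7  ⇒  (0, 0, 0, 1)
     R0 -= 2·R3  ⇒  (1, 0, 0, 0)
     R1 -= 10·R3  ⇒  (0, 1, 0, 0)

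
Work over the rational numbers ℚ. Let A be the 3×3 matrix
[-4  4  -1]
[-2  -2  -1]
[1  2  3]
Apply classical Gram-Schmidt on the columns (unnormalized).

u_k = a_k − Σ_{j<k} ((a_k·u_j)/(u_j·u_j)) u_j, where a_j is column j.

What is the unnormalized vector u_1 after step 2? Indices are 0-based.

u_1 = (44/21, -62/21, 52/21)

Step 1: u_0 = a_0 = (-4, -2, 1).
Step 2: u_1 = a_1 − (-10/21)·u_0 = (44/21, -62/21, 52/21).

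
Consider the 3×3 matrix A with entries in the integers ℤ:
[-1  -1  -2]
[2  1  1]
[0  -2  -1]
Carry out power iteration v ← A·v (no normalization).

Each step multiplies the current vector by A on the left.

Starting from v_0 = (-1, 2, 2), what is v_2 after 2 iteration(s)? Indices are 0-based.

v_0 = (-1, 2, 2).
v_1 = A·v_0 = (-5, 2, -6).
v_2 = A·v_1 = (15, -14, 2).

v_2 = (15, -14, 2)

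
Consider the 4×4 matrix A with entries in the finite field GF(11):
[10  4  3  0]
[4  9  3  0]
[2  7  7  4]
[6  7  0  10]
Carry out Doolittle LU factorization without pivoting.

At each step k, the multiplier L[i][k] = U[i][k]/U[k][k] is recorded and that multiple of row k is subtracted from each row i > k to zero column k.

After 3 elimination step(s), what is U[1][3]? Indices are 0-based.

U[1][3] = 0

k=0: U[0][0]=10
  eliminate (1,0): mult=7, new row 1: (0, 3, 4, 0); set L[1][0]=7
  eliminate (2,0): mult=9, new row 2: (0, 4, 2, 4); set L[2][0]=9
  eliminate (3,0): mult=5, new row 3: (0, 9, 7, 10); set L[3][0]=5
k=1: U[1][1]=3
  eliminate (2,1): mult=5, new row 2: (0, 0, 4, 4); set L[2][1]=5
  eliminate (3,1): mult=3, new row 3: (0, 0, 6, 10); set L[3][1]=3
k=2: U[2][2]=4
  eliminate (3,2): mult=7, new row 3: (0, 0, 0, 4); set L[3][2]=7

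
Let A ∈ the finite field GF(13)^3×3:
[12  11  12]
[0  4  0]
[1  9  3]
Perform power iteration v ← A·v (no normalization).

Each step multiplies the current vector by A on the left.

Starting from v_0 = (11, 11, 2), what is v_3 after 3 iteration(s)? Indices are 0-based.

v_0 = (11, 11, 2).
v_1 = A·v_0 = (4, 5, 12).
v_2 = A·v_1 = (0, 7, 7).
v_3 = A·v_2 = (5, 2, 6).

v_3 = (5, 2, 6)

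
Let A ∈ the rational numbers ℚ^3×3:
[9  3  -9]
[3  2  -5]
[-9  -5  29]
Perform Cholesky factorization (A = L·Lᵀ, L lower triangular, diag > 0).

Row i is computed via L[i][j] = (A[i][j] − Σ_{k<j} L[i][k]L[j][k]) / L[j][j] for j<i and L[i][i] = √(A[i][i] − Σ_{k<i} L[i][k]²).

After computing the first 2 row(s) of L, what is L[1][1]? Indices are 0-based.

Step 1: L[0][0] = √(9) = 3.
  L[1][0] = (3) / L[0][0] = 1.
Step 2: L[1][1] = √(1) = 1.

L[1][1] = 1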